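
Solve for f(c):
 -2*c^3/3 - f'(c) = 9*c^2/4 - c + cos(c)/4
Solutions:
 f(c) = C1 - c^4/6 - 3*c^3/4 + c^2/2 - sin(c)/4


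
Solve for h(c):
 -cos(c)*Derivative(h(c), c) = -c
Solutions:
 h(c) = C1 + Integral(c/cos(c), c)


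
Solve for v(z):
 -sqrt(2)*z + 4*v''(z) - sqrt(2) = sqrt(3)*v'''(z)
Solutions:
 v(z) = C1 + C2*z + C3*exp(4*sqrt(3)*z/3) + sqrt(2)*z^3/24 + z^2*(sqrt(6) + 4*sqrt(2))/32


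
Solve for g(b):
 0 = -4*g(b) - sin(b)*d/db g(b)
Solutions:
 g(b) = C1*(cos(b)^2 + 2*cos(b) + 1)/(cos(b)^2 - 2*cos(b) + 1)


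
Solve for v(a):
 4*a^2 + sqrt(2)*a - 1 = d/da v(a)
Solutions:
 v(a) = C1 + 4*a^3/3 + sqrt(2)*a^2/2 - a


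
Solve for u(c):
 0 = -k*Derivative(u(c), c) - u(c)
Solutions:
 u(c) = C1*exp(-c/k)


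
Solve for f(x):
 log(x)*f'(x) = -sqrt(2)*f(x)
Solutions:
 f(x) = C1*exp(-sqrt(2)*li(x))


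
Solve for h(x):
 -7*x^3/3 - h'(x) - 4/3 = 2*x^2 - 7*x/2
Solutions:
 h(x) = C1 - 7*x^4/12 - 2*x^3/3 + 7*x^2/4 - 4*x/3


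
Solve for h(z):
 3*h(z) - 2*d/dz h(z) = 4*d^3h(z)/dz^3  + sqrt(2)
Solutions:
 h(z) = C1*exp(3^(1/3)*z*(-(27 + sqrt(753))^(1/3) + 2*3^(1/3)/(27 + sqrt(753))^(1/3))/12)*sin(3^(1/6)*z*(6/(27 + sqrt(753))^(1/3) + 3^(2/3)*(27 + sqrt(753))^(1/3))/12) + C2*exp(3^(1/3)*z*(-(27 + sqrt(753))^(1/3) + 2*3^(1/3)/(27 + sqrt(753))^(1/3))/12)*cos(3^(1/6)*z*(6/(27 + sqrt(753))^(1/3) + 3^(2/3)*(27 + sqrt(753))^(1/3))/12) + C3*exp(-3^(1/3)*z*(-(27 + sqrt(753))^(1/3) + 2*3^(1/3)/(27 + sqrt(753))^(1/3))/6) + sqrt(2)/3


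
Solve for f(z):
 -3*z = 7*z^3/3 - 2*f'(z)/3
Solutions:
 f(z) = C1 + 7*z^4/8 + 9*z^2/4


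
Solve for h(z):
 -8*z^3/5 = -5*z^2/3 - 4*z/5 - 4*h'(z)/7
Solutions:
 h(z) = C1 + 7*z^4/10 - 35*z^3/36 - 7*z^2/10


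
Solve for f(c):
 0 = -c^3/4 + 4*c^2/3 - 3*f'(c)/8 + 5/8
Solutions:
 f(c) = C1 - c^4/6 + 32*c^3/27 + 5*c/3


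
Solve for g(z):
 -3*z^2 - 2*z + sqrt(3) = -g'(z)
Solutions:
 g(z) = C1 + z^3 + z^2 - sqrt(3)*z


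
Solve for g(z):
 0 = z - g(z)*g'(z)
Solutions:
 g(z) = -sqrt(C1 + z^2)
 g(z) = sqrt(C1 + z^2)


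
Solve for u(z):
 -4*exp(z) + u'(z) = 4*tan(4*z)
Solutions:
 u(z) = C1 + 4*exp(z) - log(cos(4*z))


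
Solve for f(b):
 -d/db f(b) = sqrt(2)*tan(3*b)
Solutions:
 f(b) = C1 + sqrt(2)*log(cos(3*b))/3


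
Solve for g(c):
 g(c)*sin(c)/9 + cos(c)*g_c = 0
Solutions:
 g(c) = C1*cos(c)^(1/9)


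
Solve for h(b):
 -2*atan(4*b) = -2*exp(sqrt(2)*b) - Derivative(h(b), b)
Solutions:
 h(b) = C1 + 2*b*atan(4*b) - sqrt(2)*exp(sqrt(2)*b) - log(16*b^2 + 1)/4


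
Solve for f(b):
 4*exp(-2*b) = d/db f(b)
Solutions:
 f(b) = C1 - 2*exp(-2*b)


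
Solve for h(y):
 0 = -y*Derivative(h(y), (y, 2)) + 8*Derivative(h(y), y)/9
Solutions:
 h(y) = C1 + C2*y^(17/9)


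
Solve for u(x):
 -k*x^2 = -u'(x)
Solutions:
 u(x) = C1 + k*x^3/3


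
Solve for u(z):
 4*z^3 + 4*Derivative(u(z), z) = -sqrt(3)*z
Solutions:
 u(z) = C1 - z^4/4 - sqrt(3)*z^2/8


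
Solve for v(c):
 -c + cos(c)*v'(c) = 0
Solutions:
 v(c) = C1 + Integral(c/cos(c), c)


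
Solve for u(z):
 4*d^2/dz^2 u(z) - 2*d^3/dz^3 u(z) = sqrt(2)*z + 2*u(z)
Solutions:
 u(z) = C1*exp(z) + C2*exp(z*(1 - sqrt(5))/2) + C3*exp(z*(1 + sqrt(5))/2) - sqrt(2)*z/2


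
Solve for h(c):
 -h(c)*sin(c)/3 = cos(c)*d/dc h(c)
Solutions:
 h(c) = C1*cos(c)^(1/3)


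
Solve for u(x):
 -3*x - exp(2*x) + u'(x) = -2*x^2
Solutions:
 u(x) = C1 - 2*x^3/3 + 3*x^2/2 + exp(2*x)/2


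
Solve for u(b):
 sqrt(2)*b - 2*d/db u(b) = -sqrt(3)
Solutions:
 u(b) = C1 + sqrt(2)*b^2/4 + sqrt(3)*b/2


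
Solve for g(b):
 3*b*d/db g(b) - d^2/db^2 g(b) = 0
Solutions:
 g(b) = C1 + C2*erfi(sqrt(6)*b/2)


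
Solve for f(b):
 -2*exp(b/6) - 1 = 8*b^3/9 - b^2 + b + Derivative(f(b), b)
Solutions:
 f(b) = C1 - 2*b^4/9 + b^3/3 - b^2/2 - b - 12*exp(b/6)


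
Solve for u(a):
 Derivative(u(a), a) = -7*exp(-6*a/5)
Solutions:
 u(a) = C1 + 35*exp(-6*a/5)/6


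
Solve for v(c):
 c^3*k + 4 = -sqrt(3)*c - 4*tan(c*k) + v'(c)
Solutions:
 v(c) = C1 + c^4*k/4 + sqrt(3)*c^2/2 + 4*c + 4*Piecewise((-log(cos(c*k))/k, Ne(k, 0)), (0, True))


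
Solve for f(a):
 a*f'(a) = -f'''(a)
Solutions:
 f(a) = C1 + Integral(C2*airyai(-a) + C3*airybi(-a), a)


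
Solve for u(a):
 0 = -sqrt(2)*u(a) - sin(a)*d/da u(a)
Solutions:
 u(a) = C1*(cos(a) + 1)^(sqrt(2)/2)/(cos(a) - 1)^(sqrt(2)/2)


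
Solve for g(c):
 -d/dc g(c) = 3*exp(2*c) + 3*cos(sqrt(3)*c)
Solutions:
 g(c) = C1 - 3*exp(2*c)/2 - sqrt(3)*sin(sqrt(3)*c)


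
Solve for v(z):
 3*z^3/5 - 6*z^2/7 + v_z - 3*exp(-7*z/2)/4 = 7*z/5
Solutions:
 v(z) = C1 - 3*z^4/20 + 2*z^3/7 + 7*z^2/10 - 3*exp(-7*z/2)/14


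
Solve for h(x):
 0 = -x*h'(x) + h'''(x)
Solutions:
 h(x) = C1 + Integral(C2*airyai(x) + C3*airybi(x), x)


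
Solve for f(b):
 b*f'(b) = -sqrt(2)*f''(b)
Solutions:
 f(b) = C1 + C2*erf(2^(1/4)*b/2)


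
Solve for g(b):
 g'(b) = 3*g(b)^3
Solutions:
 g(b) = -sqrt(2)*sqrt(-1/(C1 + 3*b))/2
 g(b) = sqrt(2)*sqrt(-1/(C1 + 3*b))/2


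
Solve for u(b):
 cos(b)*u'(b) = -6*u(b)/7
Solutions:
 u(b) = C1*(sin(b) - 1)^(3/7)/(sin(b) + 1)^(3/7)


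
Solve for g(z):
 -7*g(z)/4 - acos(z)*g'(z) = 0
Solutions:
 g(z) = C1*exp(-7*Integral(1/acos(z), z)/4)


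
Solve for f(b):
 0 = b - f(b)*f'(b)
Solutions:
 f(b) = -sqrt(C1 + b^2)
 f(b) = sqrt(C1 + b^2)


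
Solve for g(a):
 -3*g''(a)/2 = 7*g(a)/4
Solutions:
 g(a) = C1*sin(sqrt(42)*a/6) + C2*cos(sqrt(42)*a/6)


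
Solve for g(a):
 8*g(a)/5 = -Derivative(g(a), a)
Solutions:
 g(a) = C1*exp(-8*a/5)


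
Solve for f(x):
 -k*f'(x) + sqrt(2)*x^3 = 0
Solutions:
 f(x) = C1 + sqrt(2)*x^4/(4*k)


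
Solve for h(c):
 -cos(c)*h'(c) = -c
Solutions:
 h(c) = C1 + Integral(c/cos(c), c)


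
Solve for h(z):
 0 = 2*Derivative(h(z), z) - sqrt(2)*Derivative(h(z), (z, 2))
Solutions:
 h(z) = C1 + C2*exp(sqrt(2)*z)


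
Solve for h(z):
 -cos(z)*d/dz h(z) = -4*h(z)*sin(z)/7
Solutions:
 h(z) = C1/cos(z)^(4/7)


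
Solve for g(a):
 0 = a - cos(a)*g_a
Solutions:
 g(a) = C1 + Integral(a/cos(a), a)


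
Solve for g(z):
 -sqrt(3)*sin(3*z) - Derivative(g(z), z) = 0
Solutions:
 g(z) = C1 + sqrt(3)*cos(3*z)/3


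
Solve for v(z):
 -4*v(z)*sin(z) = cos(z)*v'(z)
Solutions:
 v(z) = C1*cos(z)^4


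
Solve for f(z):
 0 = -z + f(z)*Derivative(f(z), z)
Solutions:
 f(z) = -sqrt(C1 + z^2)
 f(z) = sqrt(C1 + z^2)


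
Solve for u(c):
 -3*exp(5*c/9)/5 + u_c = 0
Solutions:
 u(c) = C1 + 27*exp(5*c/9)/25


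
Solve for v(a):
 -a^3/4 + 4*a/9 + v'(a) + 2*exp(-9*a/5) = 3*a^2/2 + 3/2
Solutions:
 v(a) = C1 + a^4/16 + a^3/2 - 2*a^2/9 + 3*a/2 + 10*exp(-9*a/5)/9


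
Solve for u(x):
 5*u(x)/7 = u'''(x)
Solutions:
 u(x) = C3*exp(5^(1/3)*7^(2/3)*x/7) + (C1*sin(sqrt(3)*5^(1/3)*7^(2/3)*x/14) + C2*cos(sqrt(3)*5^(1/3)*7^(2/3)*x/14))*exp(-5^(1/3)*7^(2/3)*x/14)


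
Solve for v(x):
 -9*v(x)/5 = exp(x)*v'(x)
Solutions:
 v(x) = C1*exp(9*exp(-x)/5)


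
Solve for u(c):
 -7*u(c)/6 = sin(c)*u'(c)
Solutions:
 u(c) = C1*(cos(c) + 1)^(7/12)/(cos(c) - 1)^(7/12)


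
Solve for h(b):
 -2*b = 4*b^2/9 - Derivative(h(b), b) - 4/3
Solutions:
 h(b) = C1 + 4*b^3/27 + b^2 - 4*b/3


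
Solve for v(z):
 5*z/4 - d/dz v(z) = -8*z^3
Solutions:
 v(z) = C1 + 2*z^4 + 5*z^2/8


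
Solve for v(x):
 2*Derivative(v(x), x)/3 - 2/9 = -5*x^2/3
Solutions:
 v(x) = C1 - 5*x^3/6 + x/3


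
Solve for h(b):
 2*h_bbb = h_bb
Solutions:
 h(b) = C1 + C2*b + C3*exp(b/2)


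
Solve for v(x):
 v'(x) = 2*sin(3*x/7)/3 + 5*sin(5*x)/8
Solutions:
 v(x) = C1 - 14*cos(3*x/7)/9 - cos(5*x)/8


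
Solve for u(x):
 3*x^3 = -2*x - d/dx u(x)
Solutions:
 u(x) = C1 - 3*x^4/4 - x^2


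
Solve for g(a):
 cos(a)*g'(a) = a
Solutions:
 g(a) = C1 + Integral(a/cos(a), a)


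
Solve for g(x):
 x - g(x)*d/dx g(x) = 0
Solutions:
 g(x) = -sqrt(C1 + x^2)
 g(x) = sqrt(C1 + x^2)


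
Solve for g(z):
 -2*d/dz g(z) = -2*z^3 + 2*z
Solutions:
 g(z) = C1 + z^4/4 - z^2/2


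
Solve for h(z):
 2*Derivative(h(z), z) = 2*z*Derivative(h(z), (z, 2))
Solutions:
 h(z) = C1 + C2*z^2


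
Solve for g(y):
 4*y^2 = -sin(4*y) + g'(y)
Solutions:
 g(y) = C1 + 4*y^3/3 - cos(4*y)/4


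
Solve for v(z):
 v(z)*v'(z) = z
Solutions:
 v(z) = -sqrt(C1 + z^2)
 v(z) = sqrt(C1 + z^2)


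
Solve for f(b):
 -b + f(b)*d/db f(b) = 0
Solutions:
 f(b) = -sqrt(C1 + b^2)
 f(b) = sqrt(C1 + b^2)


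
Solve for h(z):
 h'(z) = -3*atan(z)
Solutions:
 h(z) = C1 - 3*z*atan(z) + 3*log(z^2 + 1)/2


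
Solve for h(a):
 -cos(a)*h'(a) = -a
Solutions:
 h(a) = C1 + Integral(a/cos(a), a)


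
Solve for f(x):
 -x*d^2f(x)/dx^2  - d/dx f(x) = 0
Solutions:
 f(x) = C1 + C2*log(x)


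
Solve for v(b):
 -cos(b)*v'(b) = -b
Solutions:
 v(b) = C1 + Integral(b/cos(b), b)


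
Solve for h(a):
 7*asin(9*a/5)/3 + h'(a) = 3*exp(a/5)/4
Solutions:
 h(a) = C1 - 7*a*asin(9*a/5)/3 - 7*sqrt(25 - 81*a^2)/27 + 15*exp(a/5)/4


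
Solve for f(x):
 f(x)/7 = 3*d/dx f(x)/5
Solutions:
 f(x) = C1*exp(5*x/21)


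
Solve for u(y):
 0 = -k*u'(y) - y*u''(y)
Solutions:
 u(y) = C1 + y^(1 - re(k))*(C2*sin(log(y)*Abs(im(k))) + C3*cos(log(y)*im(k)))


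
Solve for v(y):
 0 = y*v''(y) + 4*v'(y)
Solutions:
 v(y) = C1 + C2/y^3


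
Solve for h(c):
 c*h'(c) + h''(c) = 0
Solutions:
 h(c) = C1 + C2*erf(sqrt(2)*c/2)


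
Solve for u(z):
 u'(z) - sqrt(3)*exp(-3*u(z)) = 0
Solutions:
 u(z) = log(C1 + 3*sqrt(3)*z)/3
 u(z) = log((-3^(1/3) - 3^(5/6)*I)*(C1 + sqrt(3)*z)^(1/3)/2)
 u(z) = log((-3^(1/3) + 3^(5/6)*I)*(C1 + sqrt(3)*z)^(1/3)/2)


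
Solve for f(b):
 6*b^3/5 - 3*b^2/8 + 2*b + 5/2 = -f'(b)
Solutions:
 f(b) = C1 - 3*b^4/10 + b^3/8 - b^2 - 5*b/2


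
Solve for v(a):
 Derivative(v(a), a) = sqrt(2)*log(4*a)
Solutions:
 v(a) = C1 + sqrt(2)*a*log(a) - sqrt(2)*a + 2*sqrt(2)*a*log(2)


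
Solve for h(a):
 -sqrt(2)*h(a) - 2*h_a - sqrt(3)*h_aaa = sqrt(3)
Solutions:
 h(a) = C1*exp(-2^(1/6)*a*(-2^(2/3)*3^(1/6)*(9 + sqrt(16*sqrt(3) + 81))^(1/3) + 4*3^(1/3)/(9 + sqrt(16*sqrt(3) + 81))^(1/3))/12)*sin(2^(1/6)*a*(4*3^(5/6)/(9 + sqrt(16*sqrt(3) + 81))^(1/3) + 6^(2/3)*(9 + sqrt(16*sqrt(3) + 81))^(1/3))/12) + C2*exp(-2^(1/6)*a*(-2^(2/3)*3^(1/6)*(9 + sqrt(16*sqrt(3) + 81))^(1/3) + 4*3^(1/3)/(9 + sqrt(16*sqrt(3) + 81))^(1/3))/12)*cos(2^(1/6)*a*(4*3^(5/6)/(9 + sqrt(16*sqrt(3) + 81))^(1/3) + 6^(2/3)*(9 + sqrt(16*sqrt(3) + 81))^(1/3))/12) + C3*exp(2^(1/6)*a*(-2^(2/3)*3^(1/6)*(9 + sqrt(16*sqrt(3) + 81))^(1/3) + 4*3^(1/3)/(9 + sqrt(16*sqrt(3) + 81))^(1/3))/6) - sqrt(6)/2


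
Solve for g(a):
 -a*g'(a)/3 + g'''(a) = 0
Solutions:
 g(a) = C1 + Integral(C2*airyai(3^(2/3)*a/3) + C3*airybi(3^(2/3)*a/3), a)


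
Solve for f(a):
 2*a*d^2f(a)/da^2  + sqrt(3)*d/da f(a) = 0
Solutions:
 f(a) = C1 + C2*a^(1 - sqrt(3)/2)


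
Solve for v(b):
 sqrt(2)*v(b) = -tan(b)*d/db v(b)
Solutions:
 v(b) = C1/sin(b)^(sqrt(2))


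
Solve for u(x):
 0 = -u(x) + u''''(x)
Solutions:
 u(x) = C1*exp(-x) + C2*exp(x) + C3*sin(x) + C4*cos(x)


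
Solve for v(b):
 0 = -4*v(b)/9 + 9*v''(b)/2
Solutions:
 v(b) = C1*exp(-2*sqrt(2)*b/9) + C2*exp(2*sqrt(2)*b/9)


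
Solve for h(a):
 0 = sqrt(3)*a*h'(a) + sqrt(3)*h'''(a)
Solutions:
 h(a) = C1 + Integral(C2*airyai(-a) + C3*airybi(-a), a)


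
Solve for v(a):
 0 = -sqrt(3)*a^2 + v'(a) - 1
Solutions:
 v(a) = C1 + sqrt(3)*a^3/3 + a


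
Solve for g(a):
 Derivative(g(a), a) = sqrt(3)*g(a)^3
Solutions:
 g(a) = -sqrt(2)*sqrt(-1/(C1 + sqrt(3)*a))/2
 g(a) = sqrt(2)*sqrt(-1/(C1 + sqrt(3)*a))/2


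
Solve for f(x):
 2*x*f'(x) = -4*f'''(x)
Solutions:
 f(x) = C1 + Integral(C2*airyai(-2^(2/3)*x/2) + C3*airybi(-2^(2/3)*x/2), x)


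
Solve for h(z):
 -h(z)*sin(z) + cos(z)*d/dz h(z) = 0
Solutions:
 h(z) = C1/cos(z)


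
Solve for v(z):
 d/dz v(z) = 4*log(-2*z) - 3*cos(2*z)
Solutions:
 v(z) = C1 + 4*z*log(-z) - 4*z + 4*z*log(2) - 3*sin(2*z)/2


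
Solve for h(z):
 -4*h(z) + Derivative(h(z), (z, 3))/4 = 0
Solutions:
 h(z) = C3*exp(2*2^(1/3)*z) + (C1*sin(2^(1/3)*sqrt(3)*z) + C2*cos(2^(1/3)*sqrt(3)*z))*exp(-2^(1/3)*z)


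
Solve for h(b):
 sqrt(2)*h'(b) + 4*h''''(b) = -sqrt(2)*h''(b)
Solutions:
 h(b) = C1 + C2*exp(-3^(1/3)*b*(-(9*sqrt(2) + sqrt(6)*sqrt(sqrt(2) + 27))^(1/3) + sqrt(2)*3^(1/3)/(9*sqrt(2) + sqrt(6)*sqrt(sqrt(2) + 27))^(1/3))/12)*sin(3^(1/6)*b*(3*sqrt(2)/(9*sqrt(2) + sqrt(6)*sqrt(sqrt(2) + 27))^(1/3) + 3^(2/3)*(9*sqrt(2) + sqrt(6)*sqrt(sqrt(2) + 27))^(1/3))/12) + C3*exp(-3^(1/3)*b*(-(9*sqrt(2) + sqrt(6)*sqrt(sqrt(2) + 27))^(1/3) + sqrt(2)*3^(1/3)/(9*sqrt(2) + sqrt(6)*sqrt(sqrt(2) + 27))^(1/3))/12)*cos(3^(1/6)*b*(3*sqrt(2)/(9*sqrt(2) + sqrt(6)*sqrt(sqrt(2) + 27))^(1/3) + 3^(2/3)*(9*sqrt(2) + sqrt(6)*sqrt(sqrt(2) + 27))^(1/3))/12) + C4*exp(3^(1/3)*b*(-(9*sqrt(2) + sqrt(6)*sqrt(sqrt(2) + 27))^(1/3) + sqrt(2)*3^(1/3)/(9*sqrt(2) + sqrt(6)*sqrt(sqrt(2) + 27))^(1/3))/6)


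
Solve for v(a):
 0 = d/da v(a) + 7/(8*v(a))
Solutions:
 v(a) = -sqrt(C1 - 7*a)/2
 v(a) = sqrt(C1 - 7*a)/2


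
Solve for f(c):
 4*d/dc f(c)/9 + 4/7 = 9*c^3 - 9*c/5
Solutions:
 f(c) = C1 + 81*c^4/16 - 81*c^2/40 - 9*c/7


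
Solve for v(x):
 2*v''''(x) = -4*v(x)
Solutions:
 v(x) = (C1*sin(2^(3/4)*x/2) + C2*cos(2^(3/4)*x/2))*exp(-2^(3/4)*x/2) + (C3*sin(2^(3/4)*x/2) + C4*cos(2^(3/4)*x/2))*exp(2^(3/4)*x/2)


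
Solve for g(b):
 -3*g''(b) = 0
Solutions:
 g(b) = C1 + C2*b


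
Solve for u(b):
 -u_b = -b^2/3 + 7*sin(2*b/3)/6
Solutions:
 u(b) = C1 + b^3/9 + 7*cos(2*b/3)/4


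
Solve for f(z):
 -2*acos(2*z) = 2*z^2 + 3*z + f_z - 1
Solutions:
 f(z) = C1 - 2*z^3/3 - 3*z^2/2 - 2*z*acos(2*z) + z + sqrt(1 - 4*z^2)


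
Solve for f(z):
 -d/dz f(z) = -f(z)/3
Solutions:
 f(z) = C1*exp(z/3)


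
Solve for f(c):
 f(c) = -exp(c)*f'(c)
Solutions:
 f(c) = C1*exp(exp(-c))


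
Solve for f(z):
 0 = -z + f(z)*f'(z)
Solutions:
 f(z) = -sqrt(C1 + z^2)
 f(z) = sqrt(C1 + z^2)


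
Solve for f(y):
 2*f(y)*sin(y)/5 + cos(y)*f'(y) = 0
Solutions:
 f(y) = C1*cos(y)^(2/5)


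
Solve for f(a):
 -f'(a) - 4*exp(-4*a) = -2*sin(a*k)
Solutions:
 f(a) = C1 + exp(-4*a) - 2*cos(a*k)/k


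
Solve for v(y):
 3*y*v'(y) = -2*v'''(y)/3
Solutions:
 v(y) = C1 + Integral(C2*airyai(-6^(2/3)*y/2) + C3*airybi(-6^(2/3)*y/2), y)


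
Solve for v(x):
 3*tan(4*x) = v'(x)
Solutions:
 v(x) = C1 - 3*log(cos(4*x))/4


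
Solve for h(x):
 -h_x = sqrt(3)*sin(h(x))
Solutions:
 h(x) = -acos((-C1 - exp(2*sqrt(3)*x))/(C1 - exp(2*sqrt(3)*x))) + 2*pi
 h(x) = acos((-C1 - exp(2*sqrt(3)*x))/(C1 - exp(2*sqrt(3)*x)))


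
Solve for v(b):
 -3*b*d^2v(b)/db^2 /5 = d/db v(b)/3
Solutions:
 v(b) = C1 + C2*b^(4/9)


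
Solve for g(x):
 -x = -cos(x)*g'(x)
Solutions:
 g(x) = C1 + Integral(x/cos(x), x)


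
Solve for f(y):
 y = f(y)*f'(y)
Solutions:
 f(y) = -sqrt(C1 + y^2)
 f(y) = sqrt(C1 + y^2)


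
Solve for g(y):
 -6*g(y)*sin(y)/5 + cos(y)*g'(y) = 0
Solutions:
 g(y) = C1/cos(y)^(6/5)


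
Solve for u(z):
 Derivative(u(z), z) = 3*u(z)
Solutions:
 u(z) = C1*exp(3*z)


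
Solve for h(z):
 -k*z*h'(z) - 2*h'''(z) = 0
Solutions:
 h(z) = C1 + Integral(C2*airyai(2^(2/3)*z*(-k)^(1/3)/2) + C3*airybi(2^(2/3)*z*(-k)^(1/3)/2), z)


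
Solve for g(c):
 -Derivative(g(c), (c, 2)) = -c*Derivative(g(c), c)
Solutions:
 g(c) = C1 + C2*erfi(sqrt(2)*c/2)


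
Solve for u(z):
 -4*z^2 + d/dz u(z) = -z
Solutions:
 u(z) = C1 + 4*z^3/3 - z^2/2


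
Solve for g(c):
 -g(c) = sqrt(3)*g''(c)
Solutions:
 g(c) = C1*sin(3^(3/4)*c/3) + C2*cos(3^(3/4)*c/3)


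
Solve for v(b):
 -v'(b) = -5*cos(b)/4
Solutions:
 v(b) = C1 + 5*sin(b)/4


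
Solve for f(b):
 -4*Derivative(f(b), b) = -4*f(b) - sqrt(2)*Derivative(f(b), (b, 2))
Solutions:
 f(b) = (C1*sin(sqrt(2)*b*sqrt(-1 + sqrt(2))) + C2*cos(sqrt(2)*b*sqrt(-1 + sqrt(2))))*exp(sqrt(2)*b)


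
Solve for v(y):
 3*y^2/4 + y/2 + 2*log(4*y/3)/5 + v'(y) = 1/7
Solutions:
 v(y) = C1 - y^3/4 - y^2/4 - 2*y*log(y)/5 - 4*y*log(2)/5 + 2*y*log(3)/5 + 19*y/35


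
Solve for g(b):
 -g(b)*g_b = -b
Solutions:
 g(b) = -sqrt(C1 + b^2)
 g(b) = sqrt(C1 + b^2)


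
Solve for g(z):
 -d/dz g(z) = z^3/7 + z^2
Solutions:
 g(z) = C1 - z^4/28 - z^3/3


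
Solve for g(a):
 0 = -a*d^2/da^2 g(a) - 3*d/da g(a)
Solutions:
 g(a) = C1 + C2/a^2


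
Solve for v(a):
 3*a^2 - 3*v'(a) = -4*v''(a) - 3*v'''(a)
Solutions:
 v(a) = C1 + C2*exp(a*(-2 + sqrt(13))/3) + C3*exp(-a*(2 + sqrt(13))/3) + a^3/3 + 4*a^2/3 + 50*a/9


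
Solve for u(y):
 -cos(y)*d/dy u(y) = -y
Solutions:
 u(y) = C1 + Integral(y/cos(y), y)


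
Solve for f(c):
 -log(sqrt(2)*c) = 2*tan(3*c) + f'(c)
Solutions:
 f(c) = C1 - c*log(c) - c*log(2)/2 + c + 2*log(cos(3*c))/3


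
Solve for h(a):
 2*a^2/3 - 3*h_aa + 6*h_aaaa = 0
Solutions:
 h(a) = C1 + C2*a + C3*exp(-sqrt(2)*a/2) + C4*exp(sqrt(2)*a/2) + a^4/54 + 4*a^2/9


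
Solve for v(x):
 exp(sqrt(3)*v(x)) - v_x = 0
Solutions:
 v(x) = sqrt(3)*(2*log(-1/(C1 + x)) - log(3))/6


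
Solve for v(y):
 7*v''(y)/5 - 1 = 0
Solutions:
 v(y) = C1 + C2*y + 5*y^2/14


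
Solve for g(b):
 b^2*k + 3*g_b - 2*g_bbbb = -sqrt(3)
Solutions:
 g(b) = C1 + C4*exp(2^(2/3)*3^(1/3)*b/2) - b^3*k/9 - sqrt(3)*b/3 + (C2*sin(2^(2/3)*3^(5/6)*b/4) + C3*cos(2^(2/3)*3^(5/6)*b/4))*exp(-2^(2/3)*3^(1/3)*b/4)


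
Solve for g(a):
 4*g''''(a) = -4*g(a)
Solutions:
 g(a) = (C1*sin(sqrt(2)*a/2) + C2*cos(sqrt(2)*a/2))*exp(-sqrt(2)*a/2) + (C3*sin(sqrt(2)*a/2) + C4*cos(sqrt(2)*a/2))*exp(sqrt(2)*a/2)


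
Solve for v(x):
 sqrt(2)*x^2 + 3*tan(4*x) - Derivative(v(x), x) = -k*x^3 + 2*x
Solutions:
 v(x) = C1 + k*x^4/4 + sqrt(2)*x^3/3 - x^2 - 3*log(cos(4*x))/4


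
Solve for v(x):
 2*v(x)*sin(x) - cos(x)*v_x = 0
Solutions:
 v(x) = C1/cos(x)^2


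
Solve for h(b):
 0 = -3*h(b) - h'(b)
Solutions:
 h(b) = C1*exp(-3*b)


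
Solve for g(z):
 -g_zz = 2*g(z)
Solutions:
 g(z) = C1*sin(sqrt(2)*z) + C2*cos(sqrt(2)*z)


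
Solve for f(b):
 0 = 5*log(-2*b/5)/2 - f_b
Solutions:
 f(b) = C1 + 5*b*log(-b)/2 + 5*b*(-log(5) - 1 + log(2))/2


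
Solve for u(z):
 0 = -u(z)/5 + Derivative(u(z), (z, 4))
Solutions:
 u(z) = C1*exp(-5^(3/4)*z/5) + C2*exp(5^(3/4)*z/5) + C3*sin(5^(3/4)*z/5) + C4*cos(5^(3/4)*z/5)


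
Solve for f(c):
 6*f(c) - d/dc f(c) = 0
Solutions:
 f(c) = C1*exp(6*c)


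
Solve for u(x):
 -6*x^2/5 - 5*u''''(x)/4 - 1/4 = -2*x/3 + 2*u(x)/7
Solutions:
 u(x) = -21*x^2/5 + 7*x/3 + (C1*sin(2^(1/4)*35^(3/4)*x/35) + C2*cos(2^(1/4)*35^(3/4)*x/35))*exp(-2^(1/4)*35^(3/4)*x/35) + (C3*sin(2^(1/4)*35^(3/4)*x/35) + C4*cos(2^(1/4)*35^(3/4)*x/35))*exp(2^(1/4)*35^(3/4)*x/35) - 7/8


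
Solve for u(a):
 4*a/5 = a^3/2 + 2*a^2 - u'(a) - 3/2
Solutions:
 u(a) = C1 + a^4/8 + 2*a^3/3 - 2*a^2/5 - 3*a/2


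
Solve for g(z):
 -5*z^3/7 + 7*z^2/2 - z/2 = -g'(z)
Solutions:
 g(z) = C1 + 5*z^4/28 - 7*z^3/6 + z^2/4


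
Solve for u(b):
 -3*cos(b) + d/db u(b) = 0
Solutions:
 u(b) = C1 + 3*sin(b)


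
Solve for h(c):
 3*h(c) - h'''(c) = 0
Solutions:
 h(c) = C3*exp(3^(1/3)*c) + (C1*sin(3^(5/6)*c/2) + C2*cos(3^(5/6)*c/2))*exp(-3^(1/3)*c/2)


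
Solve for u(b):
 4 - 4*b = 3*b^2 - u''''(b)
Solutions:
 u(b) = C1 + C2*b + C3*b^2 + C4*b^3 + b^6/120 + b^5/30 - b^4/6


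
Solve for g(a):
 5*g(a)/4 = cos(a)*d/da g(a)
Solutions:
 g(a) = C1*(sin(a) + 1)^(5/8)/(sin(a) - 1)^(5/8)


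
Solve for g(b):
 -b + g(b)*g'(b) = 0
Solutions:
 g(b) = -sqrt(C1 + b^2)
 g(b) = sqrt(C1 + b^2)


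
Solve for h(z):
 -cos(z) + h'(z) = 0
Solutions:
 h(z) = C1 + sin(z)


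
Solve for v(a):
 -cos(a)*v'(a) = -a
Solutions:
 v(a) = C1 + Integral(a/cos(a), a)


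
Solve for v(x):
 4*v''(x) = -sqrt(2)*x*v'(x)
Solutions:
 v(x) = C1 + C2*erf(2^(3/4)*x/4)


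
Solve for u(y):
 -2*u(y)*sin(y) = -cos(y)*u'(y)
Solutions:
 u(y) = C1/cos(y)^2


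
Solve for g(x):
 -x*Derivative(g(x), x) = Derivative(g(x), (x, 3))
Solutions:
 g(x) = C1 + Integral(C2*airyai(-x) + C3*airybi(-x), x)


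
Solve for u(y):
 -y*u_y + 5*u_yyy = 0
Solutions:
 u(y) = C1 + Integral(C2*airyai(5^(2/3)*y/5) + C3*airybi(5^(2/3)*y/5), y)


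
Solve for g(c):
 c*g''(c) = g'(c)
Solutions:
 g(c) = C1 + C2*c^2


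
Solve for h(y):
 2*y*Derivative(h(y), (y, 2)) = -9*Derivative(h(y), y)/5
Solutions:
 h(y) = C1 + C2*y^(1/10)


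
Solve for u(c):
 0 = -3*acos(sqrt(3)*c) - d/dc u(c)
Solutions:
 u(c) = C1 - 3*c*acos(sqrt(3)*c) + sqrt(3)*sqrt(1 - 3*c^2)


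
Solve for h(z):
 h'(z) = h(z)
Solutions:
 h(z) = C1*exp(z)


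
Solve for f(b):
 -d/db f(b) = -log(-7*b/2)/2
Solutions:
 f(b) = C1 + b*log(-b)/2 + b*(-1 - log(2) + log(7))/2


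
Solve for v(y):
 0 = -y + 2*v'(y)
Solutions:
 v(y) = C1 + y^2/4


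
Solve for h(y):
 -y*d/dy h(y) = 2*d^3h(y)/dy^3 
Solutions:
 h(y) = C1 + Integral(C2*airyai(-2^(2/3)*y/2) + C3*airybi(-2^(2/3)*y/2), y)


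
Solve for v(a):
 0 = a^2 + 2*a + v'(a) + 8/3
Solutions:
 v(a) = C1 - a^3/3 - a^2 - 8*a/3


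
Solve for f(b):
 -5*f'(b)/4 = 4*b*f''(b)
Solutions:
 f(b) = C1 + C2*b^(11/16)


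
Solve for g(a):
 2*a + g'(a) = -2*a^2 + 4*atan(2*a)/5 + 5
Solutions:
 g(a) = C1 - 2*a^3/3 - a^2 + 4*a*atan(2*a)/5 + 5*a - log(4*a^2 + 1)/5


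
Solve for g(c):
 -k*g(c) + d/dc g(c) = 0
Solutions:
 g(c) = C1*exp(c*k)


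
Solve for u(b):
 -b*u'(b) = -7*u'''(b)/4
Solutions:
 u(b) = C1 + Integral(C2*airyai(14^(2/3)*b/7) + C3*airybi(14^(2/3)*b/7), b)


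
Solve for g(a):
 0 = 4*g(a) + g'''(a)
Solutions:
 g(a) = C3*exp(-2^(2/3)*a) + (C1*sin(2^(2/3)*sqrt(3)*a/2) + C2*cos(2^(2/3)*sqrt(3)*a/2))*exp(2^(2/3)*a/2)


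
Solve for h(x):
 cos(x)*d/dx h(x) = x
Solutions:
 h(x) = C1 + Integral(x/cos(x), x)


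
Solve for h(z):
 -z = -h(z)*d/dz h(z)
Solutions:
 h(z) = -sqrt(C1 + z^2)
 h(z) = sqrt(C1 + z^2)


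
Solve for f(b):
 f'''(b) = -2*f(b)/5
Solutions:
 f(b) = C3*exp(-2^(1/3)*5^(2/3)*b/5) + (C1*sin(2^(1/3)*sqrt(3)*5^(2/3)*b/10) + C2*cos(2^(1/3)*sqrt(3)*5^(2/3)*b/10))*exp(2^(1/3)*5^(2/3)*b/10)


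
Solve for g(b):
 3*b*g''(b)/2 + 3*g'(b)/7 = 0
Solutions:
 g(b) = C1 + C2*b^(5/7)


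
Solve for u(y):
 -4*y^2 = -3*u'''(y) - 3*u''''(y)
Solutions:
 u(y) = C1 + C2*y + C3*y^2 + C4*exp(-y) + y^5/45 - y^4/9 + 4*y^3/9


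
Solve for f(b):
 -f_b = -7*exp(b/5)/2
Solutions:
 f(b) = C1 + 35*exp(b/5)/2


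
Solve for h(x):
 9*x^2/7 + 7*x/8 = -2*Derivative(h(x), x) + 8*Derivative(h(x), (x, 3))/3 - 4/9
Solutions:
 h(x) = C1 + C2*exp(-sqrt(3)*x/2) + C3*exp(sqrt(3)*x/2) - 3*x^3/14 - 7*x^2/32 - 122*x/63


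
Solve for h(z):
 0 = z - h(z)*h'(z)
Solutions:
 h(z) = -sqrt(C1 + z^2)
 h(z) = sqrt(C1 + z^2)


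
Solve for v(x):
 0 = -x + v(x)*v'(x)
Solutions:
 v(x) = -sqrt(C1 + x^2)
 v(x) = sqrt(C1 + x^2)


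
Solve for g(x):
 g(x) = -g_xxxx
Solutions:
 g(x) = (C1*sin(sqrt(2)*x/2) + C2*cos(sqrt(2)*x/2))*exp(-sqrt(2)*x/2) + (C3*sin(sqrt(2)*x/2) + C4*cos(sqrt(2)*x/2))*exp(sqrt(2)*x/2)


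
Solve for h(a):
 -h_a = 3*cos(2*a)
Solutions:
 h(a) = C1 - 3*sin(2*a)/2


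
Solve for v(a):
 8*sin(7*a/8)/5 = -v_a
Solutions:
 v(a) = C1 + 64*cos(7*a/8)/35


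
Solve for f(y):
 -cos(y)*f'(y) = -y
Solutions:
 f(y) = C1 + Integral(y/cos(y), y)


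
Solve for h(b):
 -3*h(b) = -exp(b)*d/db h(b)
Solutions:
 h(b) = C1*exp(-3*exp(-b))


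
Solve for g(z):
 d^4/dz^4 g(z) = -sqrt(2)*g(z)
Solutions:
 g(z) = (C1*sin(2^(5/8)*z/2) + C2*cos(2^(5/8)*z/2))*exp(-2^(5/8)*z/2) + (C3*sin(2^(5/8)*z/2) + C4*cos(2^(5/8)*z/2))*exp(2^(5/8)*z/2)


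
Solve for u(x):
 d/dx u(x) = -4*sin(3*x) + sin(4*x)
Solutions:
 u(x) = C1 + 4*cos(3*x)/3 - cos(4*x)/4


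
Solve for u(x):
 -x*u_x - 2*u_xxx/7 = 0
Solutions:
 u(x) = C1 + Integral(C2*airyai(-2^(2/3)*7^(1/3)*x/2) + C3*airybi(-2^(2/3)*7^(1/3)*x/2), x)


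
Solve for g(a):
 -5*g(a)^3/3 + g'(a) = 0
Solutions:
 g(a) = -sqrt(6)*sqrt(-1/(C1 + 5*a))/2
 g(a) = sqrt(6)*sqrt(-1/(C1 + 5*a))/2


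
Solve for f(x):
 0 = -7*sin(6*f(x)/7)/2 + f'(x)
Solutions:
 -7*x/2 + 7*log(cos(6*f(x)/7) - 1)/12 - 7*log(cos(6*f(x)/7) + 1)/12 = C1


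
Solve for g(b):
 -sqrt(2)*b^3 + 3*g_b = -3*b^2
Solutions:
 g(b) = C1 + sqrt(2)*b^4/12 - b^3/3


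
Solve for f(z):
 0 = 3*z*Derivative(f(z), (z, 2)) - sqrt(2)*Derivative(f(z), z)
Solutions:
 f(z) = C1 + C2*z^(sqrt(2)/3 + 1)


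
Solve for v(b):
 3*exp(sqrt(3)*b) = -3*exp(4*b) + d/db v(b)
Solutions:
 v(b) = C1 + 3*exp(4*b)/4 + sqrt(3)*exp(sqrt(3)*b)


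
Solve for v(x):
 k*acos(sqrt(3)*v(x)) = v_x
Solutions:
 Integral(1/acos(sqrt(3)*_y), (_y, v(x))) = C1 + k*x


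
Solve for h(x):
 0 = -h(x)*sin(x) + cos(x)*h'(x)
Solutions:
 h(x) = C1/cos(x)


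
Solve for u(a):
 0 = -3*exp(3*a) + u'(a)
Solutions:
 u(a) = C1 + exp(3*a)


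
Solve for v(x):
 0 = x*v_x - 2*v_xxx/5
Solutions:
 v(x) = C1 + Integral(C2*airyai(2^(2/3)*5^(1/3)*x/2) + C3*airybi(2^(2/3)*5^(1/3)*x/2), x)


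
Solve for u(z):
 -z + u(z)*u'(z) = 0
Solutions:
 u(z) = -sqrt(C1 + z^2)
 u(z) = sqrt(C1 + z^2)


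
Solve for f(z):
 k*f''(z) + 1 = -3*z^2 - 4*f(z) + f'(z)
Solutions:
 f(z) = C1*exp(z*(1 - sqrt(1 - 16*k))/(2*k)) + C2*exp(z*(sqrt(1 - 16*k) + 1)/(2*k)) + 3*k/8 - 3*z^2/4 - 3*z/8 - 11/32


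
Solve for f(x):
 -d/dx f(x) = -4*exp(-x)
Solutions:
 f(x) = C1 - 4*exp(-x)


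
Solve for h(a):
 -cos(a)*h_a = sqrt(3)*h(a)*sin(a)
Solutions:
 h(a) = C1*cos(a)^(sqrt(3))


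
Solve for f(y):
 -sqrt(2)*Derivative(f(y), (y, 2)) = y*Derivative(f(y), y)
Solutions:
 f(y) = C1 + C2*erf(2^(1/4)*y/2)


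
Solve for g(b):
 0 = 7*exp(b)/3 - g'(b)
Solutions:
 g(b) = C1 + 7*exp(b)/3


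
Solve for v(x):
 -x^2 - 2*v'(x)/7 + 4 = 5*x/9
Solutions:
 v(x) = C1 - 7*x^3/6 - 35*x^2/36 + 14*x


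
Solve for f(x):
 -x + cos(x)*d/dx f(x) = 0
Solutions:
 f(x) = C1 + Integral(x/cos(x), x)


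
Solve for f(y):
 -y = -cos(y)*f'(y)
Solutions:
 f(y) = C1 + Integral(y/cos(y), y)


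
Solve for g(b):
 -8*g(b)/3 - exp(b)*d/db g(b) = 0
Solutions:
 g(b) = C1*exp(8*exp(-b)/3)


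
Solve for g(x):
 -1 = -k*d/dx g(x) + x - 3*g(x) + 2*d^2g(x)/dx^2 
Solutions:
 g(x) = C1*exp(x*(k - sqrt(k^2 + 24))/4) + C2*exp(x*(k + sqrt(k^2 + 24))/4) - k/9 + x/3 + 1/3


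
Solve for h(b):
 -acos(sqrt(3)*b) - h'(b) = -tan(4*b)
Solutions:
 h(b) = C1 - b*acos(sqrt(3)*b) + sqrt(3)*sqrt(1 - 3*b^2)/3 - log(cos(4*b))/4


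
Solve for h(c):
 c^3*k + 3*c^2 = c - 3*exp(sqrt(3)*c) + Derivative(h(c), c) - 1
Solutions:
 h(c) = C1 + c^4*k/4 + c^3 - c^2/2 + c + sqrt(3)*exp(sqrt(3)*c)


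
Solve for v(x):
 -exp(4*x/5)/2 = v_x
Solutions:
 v(x) = C1 - 5*exp(4*x/5)/8


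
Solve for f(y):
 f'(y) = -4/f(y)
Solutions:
 f(y) = -sqrt(C1 - 8*y)
 f(y) = sqrt(C1 - 8*y)


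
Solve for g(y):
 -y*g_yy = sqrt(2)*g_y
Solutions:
 g(y) = C1 + C2*y^(1 - sqrt(2))


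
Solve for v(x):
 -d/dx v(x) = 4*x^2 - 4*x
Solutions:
 v(x) = C1 - 4*x^3/3 + 2*x^2


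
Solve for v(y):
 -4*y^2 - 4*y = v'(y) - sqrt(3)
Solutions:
 v(y) = C1 - 4*y^3/3 - 2*y^2 + sqrt(3)*y


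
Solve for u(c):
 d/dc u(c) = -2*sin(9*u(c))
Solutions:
 u(c) = -acos((-C1 - exp(36*c))/(C1 - exp(36*c)))/9 + 2*pi/9
 u(c) = acos((-C1 - exp(36*c))/(C1 - exp(36*c)))/9


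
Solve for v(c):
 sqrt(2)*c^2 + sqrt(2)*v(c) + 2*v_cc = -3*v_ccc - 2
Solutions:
 v(c) = C1*exp(c*(-8 + 8*2^(1/3)/(16 + 243*sqrt(2) + sqrt(-256 + (16 + 243*sqrt(2))^2))^(1/3) + 2^(2/3)*(16 + 243*sqrt(2) + sqrt(-256 + (16 + 243*sqrt(2))^2))^(1/3))/36)*sin(2^(1/3)*sqrt(3)*c*(-2^(1/3)*(16 + 243*sqrt(2) + 27*sqrt(-256/729 + (16/27 + 9*sqrt(2))^2))^(1/3) + 8/(16 + 243*sqrt(2) + 27*sqrt(-256/729 + (16/27 + 9*sqrt(2))^2))^(1/3))/36) + C2*exp(c*(-8 + 8*2^(1/3)/(16 + 243*sqrt(2) + sqrt(-256 + (16 + 243*sqrt(2))^2))^(1/3) + 2^(2/3)*(16 + 243*sqrt(2) + sqrt(-256 + (16 + 243*sqrt(2))^2))^(1/3))/36)*cos(2^(1/3)*sqrt(3)*c*(-2^(1/3)*(16 + 243*sqrt(2) + 27*sqrt(-256/729 + (16/27 + 9*sqrt(2))^2))^(1/3) + 8/(16 + 243*sqrt(2) + 27*sqrt(-256/729 + (16/27 + 9*sqrt(2))^2))^(1/3))/36) + C3*exp(-c*(8*2^(1/3)/(16 + 243*sqrt(2) + sqrt(-256 + (16 + 243*sqrt(2))^2))^(1/3) + 4 + 2^(2/3)*(16 + 243*sqrt(2) + sqrt(-256 + (16 + 243*sqrt(2))^2))^(1/3))/18) - c^2 + sqrt(2)


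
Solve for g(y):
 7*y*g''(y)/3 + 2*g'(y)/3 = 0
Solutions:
 g(y) = C1 + C2*y^(5/7)


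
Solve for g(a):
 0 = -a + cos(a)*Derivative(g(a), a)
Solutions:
 g(a) = C1 + Integral(a/cos(a), a)


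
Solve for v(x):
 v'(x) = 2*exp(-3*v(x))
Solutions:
 v(x) = log(C1 + 6*x)/3
 v(x) = log((-3^(1/3) - 3^(5/6)*I)*(C1 + 2*x)^(1/3)/2)
 v(x) = log((-3^(1/3) + 3^(5/6)*I)*(C1 + 2*x)^(1/3)/2)


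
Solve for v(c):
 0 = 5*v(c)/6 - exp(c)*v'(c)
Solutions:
 v(c) = C1*exp(-5*exp(-c)/6)


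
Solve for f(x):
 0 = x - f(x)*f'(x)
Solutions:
 f(x) = -sqrt(C1 + x^2)
 f(x) = sqrt(C1 + x^2)


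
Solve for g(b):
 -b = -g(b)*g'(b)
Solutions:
 g(b) = -sqrt(C1 + b^2)
 g(b) = sqrt(C1 + b^2)


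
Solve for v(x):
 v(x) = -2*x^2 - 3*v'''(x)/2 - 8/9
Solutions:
 v(x) = C3*exp(-2^(1/3)*3^(2/3)*x/3) - 2*x^2 + (C1*sin(2^(1/3)*3^(1/6)*x/2) + C2*cos(2^(1/3)*3^(1/6)*x/2))*exp(2^(1/3)*3^(2/3)*x/6) - 8/9


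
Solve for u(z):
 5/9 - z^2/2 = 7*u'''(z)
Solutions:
 u(z) = C1 + C2*z + C3*z^2 - z^5/840 + 5*z^3/378


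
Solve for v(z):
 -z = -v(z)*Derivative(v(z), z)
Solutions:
 v(z) = -sqrt(C1 + z^2)
 v(z) = sqrt(C1 + z^2)


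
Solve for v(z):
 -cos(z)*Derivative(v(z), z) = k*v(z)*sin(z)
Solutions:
 v(z) = C1*exp(k*log(cos(z)))


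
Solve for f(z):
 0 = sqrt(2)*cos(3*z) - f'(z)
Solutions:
 f(z) = C1 + sqrt(2)*sin(3*z)/3


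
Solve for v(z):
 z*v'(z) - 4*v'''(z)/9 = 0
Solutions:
 v(z) = C1 + Integral(C2*airyai(2^(1/3)*3^(2/3)*z/2) + C3*airybi(2^(1/3)*3^(2/3)*z/2), z)


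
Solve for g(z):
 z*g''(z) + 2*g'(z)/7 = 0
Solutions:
 g(z) = C1 + C2*z^(5/7)


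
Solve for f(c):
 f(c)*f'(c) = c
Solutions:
 f(c) = -sqrt(C1 + c^2)
 f(c) = sqrt(C1 + c^2)


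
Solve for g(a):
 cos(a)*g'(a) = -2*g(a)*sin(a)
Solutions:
 g(a) = C1*cos(a)^2


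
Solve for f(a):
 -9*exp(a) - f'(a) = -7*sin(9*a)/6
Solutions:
 f(a) = C1 - 9*exp(a) - 7*cos(9*a)/54


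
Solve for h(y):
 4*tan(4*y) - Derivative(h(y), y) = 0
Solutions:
 h(y) = C1 - log(cos(4*y))


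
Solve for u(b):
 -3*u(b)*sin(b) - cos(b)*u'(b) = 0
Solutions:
 u(b) = C1*cos(b)^3


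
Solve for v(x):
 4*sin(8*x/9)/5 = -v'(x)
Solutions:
 v(x) = C1 + 9*cos(8*x/9)/10


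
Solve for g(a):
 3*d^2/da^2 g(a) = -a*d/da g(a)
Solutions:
 g(a) = C1 + C2*erf(sqrt(6)*a/6)


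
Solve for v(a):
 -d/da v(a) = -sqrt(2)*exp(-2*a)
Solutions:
 v(a) = C1 - sqrt(2)*exp(-2*a)/2


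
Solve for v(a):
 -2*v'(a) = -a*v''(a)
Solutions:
 v(a) = C1 + C2*a^3


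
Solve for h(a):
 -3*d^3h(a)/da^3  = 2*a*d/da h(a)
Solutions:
 h(a) = C1 + Integral(C2*airyai(-2^(1/3)*3^(2/3)*a/3) + C3*airybi(-2^(1/3)*3^(2/3)*a/3), a)


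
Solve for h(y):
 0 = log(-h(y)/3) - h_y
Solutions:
 -Integral(1/(log(-_y) - log(3)), (_y, h(y))) = C1 - y


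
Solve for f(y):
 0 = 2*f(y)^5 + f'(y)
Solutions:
 f(y) = -I*(1/(C1 + 8*y))^(1/4)
 f(y) = I*(1/(C1 + 8*y))^(1/4)
 f(y) = -(1/(C1 + 8*y))^(1/4)
 f(y) = (1/(C1 + 8*y))^(1/4)


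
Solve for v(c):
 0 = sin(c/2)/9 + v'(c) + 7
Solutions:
 v(c) = C1 - 7*c + 2*cos(c/2)/9


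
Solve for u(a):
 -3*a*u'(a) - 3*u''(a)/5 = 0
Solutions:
 u(a) = C1 + C2*erf(sqrt(10)*a/2)


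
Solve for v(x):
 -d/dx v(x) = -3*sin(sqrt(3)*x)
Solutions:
 v(x) = C1 - sqrt(3)*cos(sqrt(3)*x)


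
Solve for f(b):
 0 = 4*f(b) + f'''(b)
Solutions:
 f(b) = C3*exp(-2^(2/3)*b) + (C1*sin(2^(2/3)*sqrt(3)*b/2) + C2*cos(2^(2/3)*sqrt(3)*b/2))*exp(2^(2/3)*b/2)


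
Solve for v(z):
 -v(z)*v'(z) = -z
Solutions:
 v(z) = -sqrt(C1 + z^2)
 v(z) = sqrt(C1 + z^2)


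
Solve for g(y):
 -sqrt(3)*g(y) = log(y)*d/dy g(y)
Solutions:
 g(y) = C1*exp(-sqrt(3)*li(y))


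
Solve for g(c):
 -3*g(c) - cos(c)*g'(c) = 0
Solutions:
 g(c) = C1*(sin(c) - 1)^(3/2)/(sin(c) + 1)^(3/2)


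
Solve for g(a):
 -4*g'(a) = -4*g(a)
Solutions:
 g(a) = C1*exp(a)


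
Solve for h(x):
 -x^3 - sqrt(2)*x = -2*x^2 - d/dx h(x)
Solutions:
 h(x) = C1 + x^4/4 - 2*x^3/3 + sqrt(2)*x^2/2


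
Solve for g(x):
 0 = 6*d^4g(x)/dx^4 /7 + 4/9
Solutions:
 g(x) = C1 + C2*x + C3*x^2 + C4*x^3 - 7*x^4/324


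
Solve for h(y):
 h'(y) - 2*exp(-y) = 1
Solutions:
 h(y) = C1 + y - 2*exp(-y)


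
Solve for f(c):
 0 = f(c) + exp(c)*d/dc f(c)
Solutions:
 f(c) = C1*exp(exp(-c))


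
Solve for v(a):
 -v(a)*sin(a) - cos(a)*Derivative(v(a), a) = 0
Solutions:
 v(a) = C1*cos(a)


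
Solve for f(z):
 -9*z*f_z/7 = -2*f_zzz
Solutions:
 f(z) = C1 + Integral(C2*airyai(42^(2/3)*z/14) + C3*airybi(42^(2/3)*z/14), z)


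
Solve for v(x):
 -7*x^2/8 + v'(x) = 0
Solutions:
 v(x) = C1 + 7*x^3/24


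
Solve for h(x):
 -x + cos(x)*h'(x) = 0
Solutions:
 h(x) = C1 + Integral(x/cos(x), x)


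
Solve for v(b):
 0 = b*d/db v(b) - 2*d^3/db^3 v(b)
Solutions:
 v(b) = C1 + Integral(C2*airyai(2^(2/3)*b/2) + C3*airybi(2^(2/3)*b/2), b)


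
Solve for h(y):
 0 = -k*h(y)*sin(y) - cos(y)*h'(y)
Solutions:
 h(y) = C1*exp(k*log(cos(y)))


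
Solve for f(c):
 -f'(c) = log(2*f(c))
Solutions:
 Integral(1/(log(_y) + log(2)), (_y, f(c))) = C1 - c


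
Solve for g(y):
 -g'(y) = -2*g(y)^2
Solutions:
 g(y) = -1/(C1 + 2*y)


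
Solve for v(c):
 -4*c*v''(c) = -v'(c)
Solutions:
 v(c) = C1 + C2*c^(5/4)


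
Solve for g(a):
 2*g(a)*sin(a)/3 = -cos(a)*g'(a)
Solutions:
 g(a) = C1*cos(a)^(2/3)


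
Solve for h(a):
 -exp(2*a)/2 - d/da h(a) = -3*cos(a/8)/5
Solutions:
 h(a) = C1 - exp(2*a)/4 + 24*sin(a/8)/5


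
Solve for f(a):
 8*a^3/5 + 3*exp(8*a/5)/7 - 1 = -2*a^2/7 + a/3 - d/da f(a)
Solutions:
 f(a) = C1 - 2*a^4/5 - 2*a^3/21 + a^2/6 + a - 15*exp(8*a/5)/56


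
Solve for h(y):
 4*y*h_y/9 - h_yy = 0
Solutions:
 h(y) = C1 + C2*erfi(sqrt(2)*y/3)


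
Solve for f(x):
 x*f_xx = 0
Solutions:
 f(x) = C1 + C2*x


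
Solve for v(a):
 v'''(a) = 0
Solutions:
 v(a) = C1 + C2*a + C3*a^2


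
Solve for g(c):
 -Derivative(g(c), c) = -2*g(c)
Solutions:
 g(c) = C1*exp(2*c)


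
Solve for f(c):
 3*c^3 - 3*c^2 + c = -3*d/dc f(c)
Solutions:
 f(c) = C1 - c^4/4 + c^3/3 - c^2/6


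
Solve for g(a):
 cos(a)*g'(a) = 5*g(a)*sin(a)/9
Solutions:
 g(a) = C1/cos(a)^(5/9)


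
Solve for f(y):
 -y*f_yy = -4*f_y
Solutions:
 f(y) = C1 + C2*y^5


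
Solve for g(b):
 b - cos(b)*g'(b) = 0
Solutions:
 g(b) = C1 + Integral(b/cos(b), b)


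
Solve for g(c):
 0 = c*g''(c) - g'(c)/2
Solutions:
 g(c) = C1 + C2*c^(3/2)


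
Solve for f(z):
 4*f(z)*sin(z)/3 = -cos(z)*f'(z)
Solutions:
 f(z) = C1*cos(z)^(4/3)


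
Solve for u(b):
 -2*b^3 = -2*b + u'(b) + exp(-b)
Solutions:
 u(b) = C1 - b^4/2 + b^2 + exp(-b)


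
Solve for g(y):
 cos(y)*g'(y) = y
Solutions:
 g(y) = C1 + Integral(y/cos(y), y)


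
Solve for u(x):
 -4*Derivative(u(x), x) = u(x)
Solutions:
 u(x) = C1*exp(-x/4)


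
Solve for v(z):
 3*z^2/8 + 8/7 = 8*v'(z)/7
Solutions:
 v(z) = C1 + 7*z^3/64 + z


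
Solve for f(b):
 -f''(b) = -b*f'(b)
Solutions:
 f(b) = C1 + C2*erfi(sqrt(2)*b/2)


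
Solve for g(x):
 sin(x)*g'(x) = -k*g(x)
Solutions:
 g(x) = C1*exp(k*(-log(cos(x) - 1) + log(cos(x) + 1))/2)


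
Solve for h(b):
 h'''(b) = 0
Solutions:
 h(b) = C1 + C2*b + C3*b^2


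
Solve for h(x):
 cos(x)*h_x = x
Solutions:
 h(x) = C1 + Integral(x/cos(x), x)


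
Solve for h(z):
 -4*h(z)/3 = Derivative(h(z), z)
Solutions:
 h(z) = C1*exp(-4*z/3)


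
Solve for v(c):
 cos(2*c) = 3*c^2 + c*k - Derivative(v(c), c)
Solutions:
 v(c) = C1 + c^3 + c^2*k/2 - sin(2*c)/2


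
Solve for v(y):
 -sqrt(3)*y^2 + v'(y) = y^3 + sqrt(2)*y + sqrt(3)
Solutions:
 v(y) = C1 + y^4/4 + sqrt(3)*y^3/3 + sqrt(2)*y^2/2 + sqrt(3)*y


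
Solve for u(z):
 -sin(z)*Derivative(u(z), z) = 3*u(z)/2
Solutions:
 u(z) = C1*(cos(z) + 1)^(3/4)/(cos(z) - 1)^(3/4)


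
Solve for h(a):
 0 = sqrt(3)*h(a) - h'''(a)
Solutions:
 h(a) = C3*exp(3^(1/6)*a) + (C1*sin(3^(2/3)*a/2) + C2*cos(3^(2/3)*a/2))*exp(-3^(1/6)*a/2)


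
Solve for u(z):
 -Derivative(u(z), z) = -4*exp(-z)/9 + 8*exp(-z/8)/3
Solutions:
 u(z) = C1 - 4*exp(-z)/9 + 64*exp(-z/8)/3


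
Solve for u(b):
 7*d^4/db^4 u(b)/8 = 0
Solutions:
 u(b) = C1 + C2*b + C3*b^2 + C4*b^3


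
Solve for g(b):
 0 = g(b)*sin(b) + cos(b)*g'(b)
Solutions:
 g(b) = C1*cos(b)


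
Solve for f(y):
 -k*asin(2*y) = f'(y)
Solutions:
 f(y) = C1 - k*(y*asin(2*y) + sqrt(1 - 4*y^2)/2)


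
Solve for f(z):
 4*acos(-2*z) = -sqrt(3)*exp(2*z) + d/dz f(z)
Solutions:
 f(z) = C1 + 4*z*acos(-2*z) + 2*sqrt(1 - 4*z^2) + sqrt(3)*exp(2*z)/2


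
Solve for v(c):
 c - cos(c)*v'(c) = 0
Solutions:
 v(c) = C1 + Integral(c/cos(c), c)


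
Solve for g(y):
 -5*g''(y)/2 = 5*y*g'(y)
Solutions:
 g(y) = C1 + C2*erf(y)


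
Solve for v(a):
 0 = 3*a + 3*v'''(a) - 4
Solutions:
 v(a) = C1 + C2*a + C3*a^2 - a^4/24 + 2*a^3/9


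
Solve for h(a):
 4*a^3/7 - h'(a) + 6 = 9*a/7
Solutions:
 h(a) = C1 + a^4/7 - 9*a^2/14 + 6*a


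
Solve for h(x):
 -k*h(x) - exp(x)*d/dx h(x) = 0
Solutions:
 h(x) = C1*exp(k*exp(-x))


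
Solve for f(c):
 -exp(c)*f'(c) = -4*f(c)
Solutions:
 f(c) = C1*exp(-4*exp(-c))


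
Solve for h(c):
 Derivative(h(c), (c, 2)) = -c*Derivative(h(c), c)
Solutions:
 h(c) = C1 + C2*erf(sqrt(2)*c/2)


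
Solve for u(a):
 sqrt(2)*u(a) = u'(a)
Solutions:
 u(a) = C1*exp(sqrt(2)*a)


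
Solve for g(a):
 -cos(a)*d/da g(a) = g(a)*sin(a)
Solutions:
 g(a) = C1*cos(a)


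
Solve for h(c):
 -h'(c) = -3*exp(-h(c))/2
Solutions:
 h(c) = log(C1 + 3*c/2)


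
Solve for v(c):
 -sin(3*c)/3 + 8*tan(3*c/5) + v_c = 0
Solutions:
 v(c) = C1 + 40*log(cos(3*c/5))/3 - cos(3*c)/9


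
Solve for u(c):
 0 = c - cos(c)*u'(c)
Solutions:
 u(c) = C1 + Integral(c/cos(c), c)


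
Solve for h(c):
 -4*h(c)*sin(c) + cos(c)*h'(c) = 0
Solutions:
 h(c) = C1/cos(c)^4


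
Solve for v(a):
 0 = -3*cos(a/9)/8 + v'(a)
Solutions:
 v(a) = C1 + 27*sin(a/9)/8


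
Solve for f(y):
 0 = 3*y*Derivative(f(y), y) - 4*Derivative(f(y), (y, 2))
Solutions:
 f(y) = C1 + C2*erfi(sqrt(6)*y/4)


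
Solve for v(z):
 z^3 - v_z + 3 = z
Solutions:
 v(z) = C1 + z^4/4 - z^2/2 + 3*z


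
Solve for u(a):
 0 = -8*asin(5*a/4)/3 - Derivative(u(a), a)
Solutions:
 u(a) = C1 - 8*a*asin(5*a/4)/3 - 8*sqrt(16 - 25*a^2)/15


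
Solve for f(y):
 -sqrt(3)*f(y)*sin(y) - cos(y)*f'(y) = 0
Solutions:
 f(y) = C1*cos(y)^(sqrt(3))


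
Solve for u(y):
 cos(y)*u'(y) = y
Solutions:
 u(y) = C1 + Integral(y/cos(y), y)


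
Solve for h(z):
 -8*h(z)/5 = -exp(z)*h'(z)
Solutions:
 h(z) = C1*exp(-8*exp(-z)/5)


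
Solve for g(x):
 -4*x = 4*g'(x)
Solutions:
 g(x) = C1 - x^2/2


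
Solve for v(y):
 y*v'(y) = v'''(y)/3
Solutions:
 v(y) = C1 + Integral(C2*airyai(3^(1/3)*y) + C3*airybi(3^(1/3)*y), y)


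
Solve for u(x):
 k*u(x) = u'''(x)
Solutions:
 u(x) = C1*exp(k^(1/3)*x) + C2*exp(k^(1/3)*x*(-1 + sqrt(3)*I)/2) + C3*exp(-k^(1/3)*x*(1 + sqrt(3)*I)/2)


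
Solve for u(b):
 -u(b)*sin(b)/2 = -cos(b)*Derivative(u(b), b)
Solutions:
 u(b) = C1/sqrt(cos(b))


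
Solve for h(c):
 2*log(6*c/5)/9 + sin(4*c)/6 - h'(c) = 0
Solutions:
 h(c) = C1 + 2*c*log(c)/9 - 2*c*log(5)/9 - 2*c/9 + 2*c*log(6)/9 - cos(4*c)/24
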